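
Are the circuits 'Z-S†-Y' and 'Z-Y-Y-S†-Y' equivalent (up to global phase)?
Yes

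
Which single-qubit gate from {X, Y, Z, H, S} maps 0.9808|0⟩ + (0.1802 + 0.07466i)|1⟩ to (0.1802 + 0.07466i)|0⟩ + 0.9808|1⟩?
X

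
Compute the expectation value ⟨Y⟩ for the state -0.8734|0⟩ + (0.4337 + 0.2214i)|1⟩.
-0.3867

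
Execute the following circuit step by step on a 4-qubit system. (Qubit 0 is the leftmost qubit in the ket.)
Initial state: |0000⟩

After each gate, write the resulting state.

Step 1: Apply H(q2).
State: 1/√2|0000⟩ + 1/√2|0010⟩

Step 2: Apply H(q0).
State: 1/2|0000⟩ + 1/2|0010⟩ + 1/2|1000⟩ + 1/2|1010⟩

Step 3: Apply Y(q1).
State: (1/2)i|0100⟩ + (1/2)i|0110⟩ + (1/2)i|1100⟩ + (1/2)i|1110⟩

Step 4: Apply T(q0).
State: (1/2)i|0100⟩ + (1/2)i|0110⟩ + (-1/√8 + (1/√8)i)|1100⟩ + (-1/√8 + (1/√8)i)|1110⟩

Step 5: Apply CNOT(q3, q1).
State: (1/2)i|0100⟩ + (1/2)i|0110⟩ + (-1/√8 + (1/√8)i)|1100⟩ + (-1/√8 + (1/√8)i)|1110⟩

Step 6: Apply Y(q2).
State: 1/2|0100⟩ - 1/2|0110⟩ + (1/√8 + (1/√8)i)|1100⟩ + (-1/√8 - (1/√8)i)|1110⟩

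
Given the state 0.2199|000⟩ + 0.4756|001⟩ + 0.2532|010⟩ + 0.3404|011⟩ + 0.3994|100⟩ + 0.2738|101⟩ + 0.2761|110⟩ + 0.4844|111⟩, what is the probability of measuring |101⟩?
0.07497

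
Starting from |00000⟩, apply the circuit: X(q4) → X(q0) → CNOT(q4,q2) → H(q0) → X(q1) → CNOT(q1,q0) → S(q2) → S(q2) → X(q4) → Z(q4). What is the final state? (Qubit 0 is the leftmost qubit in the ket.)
1/√2|01100⟩ - 1/√2|11100⟩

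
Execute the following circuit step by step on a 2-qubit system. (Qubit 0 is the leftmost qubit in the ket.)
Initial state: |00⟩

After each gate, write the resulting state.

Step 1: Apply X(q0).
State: |10⟩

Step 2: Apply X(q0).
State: |00⟩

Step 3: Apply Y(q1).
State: i|01⟩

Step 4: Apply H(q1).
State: (1/√2)i|00⟩ - (1/√2)i|01⟩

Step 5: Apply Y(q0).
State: -1/√2|10⟩ + 1/√2|11⟩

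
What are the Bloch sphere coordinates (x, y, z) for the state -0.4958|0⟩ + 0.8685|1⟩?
(-0.8612, 0, -0.5085)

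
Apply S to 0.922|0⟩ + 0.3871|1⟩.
0.922|0⟩ + 0.3871i|1⟩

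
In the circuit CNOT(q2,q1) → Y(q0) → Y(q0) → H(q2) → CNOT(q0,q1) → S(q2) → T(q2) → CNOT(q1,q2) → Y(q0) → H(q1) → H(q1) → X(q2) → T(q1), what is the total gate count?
13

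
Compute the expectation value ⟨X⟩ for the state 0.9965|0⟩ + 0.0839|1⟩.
0.1672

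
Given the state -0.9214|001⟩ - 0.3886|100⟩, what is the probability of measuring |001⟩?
0.849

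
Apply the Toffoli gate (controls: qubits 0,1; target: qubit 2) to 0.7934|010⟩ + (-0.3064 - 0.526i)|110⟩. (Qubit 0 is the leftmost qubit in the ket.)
0.7934|010⟩ + (-0.3064 - 0.526i)|111⟩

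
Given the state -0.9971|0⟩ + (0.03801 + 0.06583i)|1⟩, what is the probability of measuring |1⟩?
0.005778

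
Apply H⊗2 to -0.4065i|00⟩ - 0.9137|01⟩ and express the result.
(-0.4569 - 0.2033i)|00⟩ + (0.4569 - 0.2033i)|01⟩ + (-0.4569 - 0.2033i)|10⟩ + (0.4569 - 0.2033i)|11⟩

H⊗2 gives amp(|y⟩) = (1/2) Σ_x (−1)^(x·y) amp(|x⟩), where x·y is the number of positions in which both x and y have a 1.
|00⟩: (-0.4065i - 0.9137)/2 = (-0.4569 - 0.2033i)
|01⟩: (-0.4065i + 0.9137)/2 = (0.4569 - 0.2033i)
|10⟩: (-0.4065i - 0.9137)/2 = (-0.4569 - 0.2033i)
|11⟩: (-0.4065i + 0.9137)/2 = (0.4569 - 0.2033i)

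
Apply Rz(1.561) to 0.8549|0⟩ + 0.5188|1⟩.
(0.6075 - 0.6015i)|0⟩ + (0.3686 + 0.365i)|1⟩

Rz(1.561) = [[e^(−iθ/2), 0], [0, e^(iθ/2)]] with e^(±iθ/2) = cos(θ/2) ± i·sin(θ/2); θ = 1.561, cos(θ/2) ≈ 0.710562, sin(θ/2) ≈ 0.703635.
With a = amp(|0⟩) = 0.8549 and b = amp(|1⟩) = 0.5188:
new amp(|0⟩) = (0.710562 - 0.703635i)·a = (0.6075 - 0.6015i)
new amp(|1⟩) = (0.710562 + 0.703635i)·b = (0.3686 + 0.365i)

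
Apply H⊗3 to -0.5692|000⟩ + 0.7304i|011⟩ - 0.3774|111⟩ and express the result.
(-0.3347 + 0.2582i)|000⟩ + (-0.06781 - 0.2582i)|001⟩ + (-0.06781 - 0.2582i)|010⟩ + (-0.3347 + 0.2582i)|011⟩ + (-0.06781 + 0.2582i)|100⟩ + (-0.3347 - 0.2582i)|101⟩ + (-0.3347 - 0.2582i)|110⟩ + (-0.06781 + 0.2582i)|111⟩

H⊗3 gives amp(|y⟩) = (1/2√2) Σ_x (−1)^(x·y) amp(|x⟩), where x·y is the number of positions in which both x and y have a 1.
|000⟩: (-0.5692 + 0.7304i - 0.3774)/(2√2) = (-0.3347 + 0.2582i)
|001⟩: (-0.5692 - 0.7304i + 0.3774)/(2√2) = (-0.06781 - 0.2582i)
|010⟩: (-0.5692 - 0.7304i + 0.3774)/(2√2) = (-0.06781 - 0.2582i)
|011⟩: (-0.5692 + 0.7304i - 0.3774)/(2√2) = (-0.3347 + 0.2582i)
|100⟩: (-0.5692 + 0.7304i + 0.3774)/(2√2) = (-0.06781 + 0.2582i)
|101⟩: (-0.5692 - 0.7304i - 0.3774)/(2√2) = (-0.3347 - 0.2582i)
|110⟩: (-0.5692 - 0.7304i - 0.3774)/(2√2) = (-0.3347 - 0.2582i)
|111⟩: (-0.5692 + 0.7304i + 0.3774)/(2√2) = (-0.06781 + 0.2582i)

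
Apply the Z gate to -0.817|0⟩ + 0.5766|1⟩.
-0.817|0⟩ - 0.5766|1⟩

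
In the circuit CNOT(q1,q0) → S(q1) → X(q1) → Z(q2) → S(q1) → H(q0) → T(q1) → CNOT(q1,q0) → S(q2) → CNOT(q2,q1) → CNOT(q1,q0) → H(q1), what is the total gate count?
12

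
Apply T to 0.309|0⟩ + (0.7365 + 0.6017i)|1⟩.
0.309|0⟩ + (0.09532 + 0.9463i)|1⟩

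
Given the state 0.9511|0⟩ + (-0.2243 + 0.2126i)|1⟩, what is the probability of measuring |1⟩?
0.09551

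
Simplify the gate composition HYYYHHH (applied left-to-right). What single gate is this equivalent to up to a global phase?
Y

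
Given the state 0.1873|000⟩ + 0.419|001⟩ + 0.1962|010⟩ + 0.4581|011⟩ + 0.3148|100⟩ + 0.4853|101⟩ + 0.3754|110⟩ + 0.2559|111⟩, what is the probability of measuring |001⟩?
0.1756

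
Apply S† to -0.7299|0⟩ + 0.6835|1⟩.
-0.7299|0⟩ - 0.6835i|1⟩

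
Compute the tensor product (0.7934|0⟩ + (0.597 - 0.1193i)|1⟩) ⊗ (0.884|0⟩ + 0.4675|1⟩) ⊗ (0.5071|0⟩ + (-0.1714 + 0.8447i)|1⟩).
0.3557|000⟩ + (-0.1202 + 0.5924i)|001⟩ + 0.1881|010⟩ + (-0.06357 + 0.3133i)|011⟩ + (0.2676 - 0.05348i)|100⟩ + (-0.001373 + 0.4639i)|101⟩ + (0.1415 - 0.02828i)|110⟩ + (-0.0007261 + 0.2453i)|111⟩

amp(|b₁b₂…⟩) = product of the factor amplitudes for bits b₁, b₂, …; only kets whose every factor amplitude is nonzero survive.
|000⟩: (0.7934)(0.884)(0.5071) = 0.3557
|001⟩: (0.7934)(0.884)(-0.1714 + 0.8447i) = (-0.1202 + 0.5924i)
|010⟩: (0.7934)(0.4675)(0.5071) = 0.1881
|011⟩: (0.7934)(0.4675)(-0.1714 + 0.8447i) = (-0.06357 + 0.3133i)
|100⟩: (0.597 - 0.1193i)(0.884)(0.5071) = (0.2676 - 0.05348i)
|101⟩: (0.597 - 0.1193i)(0.884)(-0.1714 + 0.8447i) = (-0.001373 + 0.4639i)
|110⟩: (0.597 - 0.1193i)(0.4675)(0.5071) = (0.1415 - 0.02828i)
|111⟩: (0.597 - 0.1193i)(0.4675)(-0.1714 + 0.8447i) = (-0.0007261 + 0.2453i)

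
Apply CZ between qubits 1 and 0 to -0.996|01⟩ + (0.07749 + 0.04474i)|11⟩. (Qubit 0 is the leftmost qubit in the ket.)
-0.996|01⟩ + (-0.07749 - 0.04474i)|11⟩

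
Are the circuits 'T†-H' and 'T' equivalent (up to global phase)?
No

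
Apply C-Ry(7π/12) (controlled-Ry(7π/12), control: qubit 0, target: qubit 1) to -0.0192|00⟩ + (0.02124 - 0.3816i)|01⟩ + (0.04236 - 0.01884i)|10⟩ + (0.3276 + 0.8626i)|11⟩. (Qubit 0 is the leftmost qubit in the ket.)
-0.0192|00⟩ + (0.02124 - 0.3816i)|01⟩ + (-0.2341 - 0.6958i)|10⟩ + (0.233 + 0.5102i)|11⟩

C-Ry(7π/12) leaves the control-|0⟩ kets |00⟩, |01⟩ unchanged and applies Ry(7π/12) to qubit 1 on the control-|1⟩ pair (|10⟩, |11⟩).
Ry(7π/12) = [[cos(θ/2), −sin(θ/2)], [sin(θ/2), cos(θ/2)]]; θ = 7π/12, cos(θ/2) ≈ 0.608761, sin(θ/2) ≈ 0.793353.
With a = amp(|10⟩) = (0.04236 - 0.01884i) and b = amp(|11⟩) = (0.3276 + 0.8626i):
new amp(|10⟩) = (0.608761)·a + (-0.793353)·b = (-0.2341 - 0.6958i)
new amp(|11⟩) = (0.793353)·a + (0.608761)·b = (0.233 + 0.5102i)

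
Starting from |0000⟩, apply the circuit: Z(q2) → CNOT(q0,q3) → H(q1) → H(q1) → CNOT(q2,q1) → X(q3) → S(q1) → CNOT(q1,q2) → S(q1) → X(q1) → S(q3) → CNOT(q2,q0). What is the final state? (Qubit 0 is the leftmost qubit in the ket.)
i|0101⟩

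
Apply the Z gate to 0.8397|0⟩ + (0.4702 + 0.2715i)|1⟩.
0.8397|0⟩ + (-0.4702 - 0.2715i)|1⟩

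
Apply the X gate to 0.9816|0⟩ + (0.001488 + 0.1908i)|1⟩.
(0.001488 + 0.1908i)|0⟩ + 0.9816|1⟩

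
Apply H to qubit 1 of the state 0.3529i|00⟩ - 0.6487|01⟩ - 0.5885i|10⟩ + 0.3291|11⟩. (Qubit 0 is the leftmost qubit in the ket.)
(-0.4587 + 0.2495i)|00⟩ + (0.4587 + 0.2495i)|01⟩ + (0.2327 - 0.4161i)|10⟩ + (-0.2327 - 0.4161i)|11⟩

H on qubit 1 mixes each pair of kets that differ only in qubit 1: amplitudes (a, b) of (|…0…⟩, |…1…⟩) become ((a + b)/√2, (a − b)/√2). Kets absent from the input have amplitude 0.
(|00⟩, |01⟩): (a, b) = (0.3529i, -0.6487) → ((-0.4587 + 0.2495i), (0.4587 + 0.2495i))
(|10⟩, |11⟩): (a, b) = (-0.5885i, 0.3291) → ((0.2327 - 0.4161i), (-0.2327 - 0.4161i))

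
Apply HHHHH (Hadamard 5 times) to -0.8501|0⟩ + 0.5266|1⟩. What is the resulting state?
-0.2287|0⟩ - 0.9735|1⟩

H² = I, so H^5 = H: a single Hadamard. With (a, b) = (-0.8501, 0.5266), H gives ((a + b)/√2, (a − b)/√2) = (-0.2287, -0.9735).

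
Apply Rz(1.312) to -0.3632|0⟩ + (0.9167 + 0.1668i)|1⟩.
(-0.2878 + 0.2215i)|0⟩ + (0.6247 + 0.6913i)|1⟩

Rz(1.312) = [[e^(−iθ/2), 0], [0, e^(iθ/2)]] with e^(±iθ/2) = cos(θ/2) ± i·sin(θ/2); θ = 1.312, cos(θ/2) ≈ 0.792438, sin(θ/2) ≈ 0.609952.
With a = amp(|0⟩) = -0.3632 and b = amp(|1⟩) = (0.9167 + 0.1668i):
new amp(|0⟩) = (0.792438 - 0.609952i)·a = (-0.2878 + 0.2215i)
new amp(|1⟩) = (0.792438 + 0.609952i)·b = (0.6247 + 0.6913i)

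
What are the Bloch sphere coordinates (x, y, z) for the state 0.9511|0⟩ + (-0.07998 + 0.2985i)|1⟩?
(-0.1521, 0.5678, 0.8091)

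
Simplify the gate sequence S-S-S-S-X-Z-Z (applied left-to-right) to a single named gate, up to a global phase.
X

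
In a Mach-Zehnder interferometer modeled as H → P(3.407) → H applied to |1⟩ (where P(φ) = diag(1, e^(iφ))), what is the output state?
(0.9825 + 0.1312i)|0⟩ + (0.01751 - 0.1312i)|1⟩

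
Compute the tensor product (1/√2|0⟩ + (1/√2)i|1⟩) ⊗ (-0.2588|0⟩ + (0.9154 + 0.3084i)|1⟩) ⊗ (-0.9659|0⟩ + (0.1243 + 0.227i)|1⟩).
0.1768|000⟩ + (-0.02275 - 0.04154i)|001⟩ + (-0.6252 - 0.2106i)|010⟩ + (0.03096 + 0.174i)|011⟩ + 0.1768i|100⟩ + (0.04154 - 0.02275i)|101⟩ + (0.2106 - 0.6252i)|110⟩ + (-0.174 + 0.03096i)|111⟩

amp(|b₁b₂…⟩) = product of the factor amplitudes for bits b₁, b₂, …; only kets whose every factor amplitude is nonzero survive.
|000⟩: (1/√2)(-0.2588)(-0.9659) = 0.1768
|001⟩: (1/√2)(-0.2588)(0.1243 + 0.227i) = (-0.02275 - 0.04154i)
|010⟩: (1/√2)(0.9154 + 0.3084i)(-0.9659) = (-0.6252 - 0.2106i)
|011⟩: (1/√2)(0.9154 + 0.3084i)(0.1243 + 0.227i) = (0.03096 + 0.174i)
|100⟩: ((1/√2)i)(-0.2588)(-0.9659) = 0.1768i
|101⟩: ((1/√2)i)(-0.2588)(0.1243 + 0.227i) = (0.04154 - 0.02275i)
|110⟩: ((1/√2)i)(0.9154 + 0.3084i)(-0.9659) = (0.2106 - 0.6252i)
|111⟩: ((1/√2)i)(0.9154 + 0.3084i)(0.1243 + 0.227i) = (-0.174 + 0.03096i)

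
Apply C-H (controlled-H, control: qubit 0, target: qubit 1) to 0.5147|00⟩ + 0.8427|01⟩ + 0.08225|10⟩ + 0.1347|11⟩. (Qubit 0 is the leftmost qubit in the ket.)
0.5147|00⟩ + 0.8427|01⟩ + 0.1534|10⟩ - 0.03709|11⟩

C-H leaves the control-|0⟩ kets |00⟩, |01⟩ unchanged and applies H to qubit 1 on the control-|1⟩ pair (|10⟩, |11⟩).
H = [[1/√2, 1/√2], [1/√2, -1/√2]].
With a = amp(|10⟩) = 0.08225 and b = amp(|11⟩) = 0.1347:
new amp(|10⟩) = (1/√2)·a + (1/√2)·b = 0.1534
new amp(|11⟩) = (1/√2)·a + (-1/√2)·b = -0.03709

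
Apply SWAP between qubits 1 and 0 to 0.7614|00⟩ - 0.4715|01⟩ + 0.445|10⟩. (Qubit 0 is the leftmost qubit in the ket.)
0.7614|00⟩ + 0.445|01⟩ - 0.4715|10⟩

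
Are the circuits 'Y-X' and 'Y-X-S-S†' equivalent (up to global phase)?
Yes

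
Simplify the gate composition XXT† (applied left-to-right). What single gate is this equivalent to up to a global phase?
T†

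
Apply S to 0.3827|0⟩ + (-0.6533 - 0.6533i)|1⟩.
0.3827|0⟩ + (0.6533 - 0.6533i)|1⟩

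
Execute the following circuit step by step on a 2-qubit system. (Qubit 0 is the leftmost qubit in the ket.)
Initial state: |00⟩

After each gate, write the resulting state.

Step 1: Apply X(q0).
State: |10⟩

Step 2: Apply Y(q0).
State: -i|00⟩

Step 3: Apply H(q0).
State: -(1/√2)i|00⟩ - (1/√2)i|10⟩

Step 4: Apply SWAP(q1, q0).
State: -(1/√2)i|00⟩ - (1/√2)i|01⟩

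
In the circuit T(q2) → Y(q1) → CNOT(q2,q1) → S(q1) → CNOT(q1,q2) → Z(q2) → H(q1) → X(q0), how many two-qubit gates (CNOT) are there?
2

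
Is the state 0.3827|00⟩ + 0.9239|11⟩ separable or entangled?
Entangled

Writing the state as a|00⟩ + b|01⟩ + c|10⟩ + d|11⟩, it is a product state iff ad − bc = 0.
Here (a, b, c, d) = (0.3827, 0, 0, 0.9239): ad − bc = (0.3827)(0.9239) − (0)(0) = 0.3536 ≠ 0, so the state is entangled.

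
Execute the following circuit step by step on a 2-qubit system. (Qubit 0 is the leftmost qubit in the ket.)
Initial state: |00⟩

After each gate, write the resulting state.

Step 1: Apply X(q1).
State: |01⟩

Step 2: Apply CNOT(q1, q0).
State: |11⟩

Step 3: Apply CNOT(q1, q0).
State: |01⟩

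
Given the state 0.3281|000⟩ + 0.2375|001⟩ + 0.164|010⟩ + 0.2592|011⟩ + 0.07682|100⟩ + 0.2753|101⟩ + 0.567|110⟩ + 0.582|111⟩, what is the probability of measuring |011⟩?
0.06718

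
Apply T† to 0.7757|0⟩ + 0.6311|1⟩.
0.7757|0⟩ + (0.4463 - 0.4463i)|1⟩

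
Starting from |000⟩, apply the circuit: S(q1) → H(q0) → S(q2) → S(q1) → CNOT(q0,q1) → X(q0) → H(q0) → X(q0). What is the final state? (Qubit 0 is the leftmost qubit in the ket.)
-1/2|000⟩ + 1/2|010⟩ + 1/2|100⟩ + 1/2|110⟩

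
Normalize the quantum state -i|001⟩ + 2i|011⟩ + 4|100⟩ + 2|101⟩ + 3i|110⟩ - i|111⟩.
-0.169i|001⟩ + 0.3381i|011⟩ + 0.6761|100⟩ + 0.3381|101⟩ + 0.5071i|110⟩ - 0.169i|111⟩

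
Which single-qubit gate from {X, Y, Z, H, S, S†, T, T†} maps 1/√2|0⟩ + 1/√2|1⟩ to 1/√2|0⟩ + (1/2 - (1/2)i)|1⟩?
T†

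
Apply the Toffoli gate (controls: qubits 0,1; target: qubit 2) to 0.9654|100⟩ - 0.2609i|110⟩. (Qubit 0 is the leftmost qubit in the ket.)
0.9654|100⟩ - 0.2609i|111⟩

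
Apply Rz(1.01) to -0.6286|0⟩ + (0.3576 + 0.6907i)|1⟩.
(-0.5501 + 0.3041i)|0⟩ + (-0.0212 + 0.7775i)|1⟩

Rz(1.01) = [[e^(−iθ/2), 0], [0, e^(iθ/2)]] with e^(±iθ/2) = cos(θ/2) ± i·sin(θ/2); θ = 1.01, cos(θ/2) ≈ 0.875174, sin(θ/2) ≈ 0.483807.
With a = amp(|0⟩) = -0.6286 and b = amp(|1⟩) = (0.3576 + 0.6907i):
new amp(|0⟩) = (0.875174 - 0.483807i)·a = (-0.5501 + 0.3041i)
new amp(|1⟩) = (0.875174 + 0.483807i)·b = (-0.0212 + 0.7775i)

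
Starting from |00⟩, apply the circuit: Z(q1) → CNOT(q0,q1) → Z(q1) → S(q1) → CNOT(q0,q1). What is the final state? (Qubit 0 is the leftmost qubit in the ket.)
|00⟩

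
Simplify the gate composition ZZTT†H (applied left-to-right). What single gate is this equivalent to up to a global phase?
H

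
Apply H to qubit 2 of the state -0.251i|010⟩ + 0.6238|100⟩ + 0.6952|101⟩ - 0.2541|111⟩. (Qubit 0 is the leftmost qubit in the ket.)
-0.1775i|010⟩ - 0.1775i|011⟩ + 0.9327|100⟩ - 0.05049|101⟩ - 0.1797|110⟩ + 0.1797|111⟩

H on qubit 2 mixes each pair of kets that differ only in qubit 2: amplitudes (a, b) of (|…0…⟩, |…1…⟩) become ((a + b)/√2, (a − b)/√2). Kets absent from the input have amplitude 0.
(|010⟩, |011⟩): (a, b) = (-0.251i, 0) → (-0.1775i, -0.1775i)
(|100⟩, |101⟩): (a, b) = (0.6238, 0.6952) → (0.9327, -0.05049)
(|110⟩, |111⟩): (a, b) = (0, -0.2541) → (-0.1797, 0.1797)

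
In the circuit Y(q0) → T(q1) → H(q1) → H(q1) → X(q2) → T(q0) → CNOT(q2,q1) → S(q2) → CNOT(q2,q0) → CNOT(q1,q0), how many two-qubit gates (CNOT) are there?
3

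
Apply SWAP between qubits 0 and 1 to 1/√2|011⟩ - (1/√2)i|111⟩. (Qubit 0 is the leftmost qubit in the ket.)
1/√2|101⟩ - (1/√2)i|111⟩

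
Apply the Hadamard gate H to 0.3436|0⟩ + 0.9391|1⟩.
0.907|0⟩ - 0.4211|1⟩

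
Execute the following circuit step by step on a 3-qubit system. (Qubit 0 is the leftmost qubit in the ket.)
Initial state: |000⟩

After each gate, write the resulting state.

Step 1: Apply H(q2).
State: 1/√2|000⟩ + 1/√2|001⟩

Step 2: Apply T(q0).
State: 1/√2|000⟩ + 1/√2|001⟩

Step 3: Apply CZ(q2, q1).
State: 1/√2|000⟩ + 1/√2|001⟩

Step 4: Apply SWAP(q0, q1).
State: 1/√2|000⟩ + 1/√2|001⟩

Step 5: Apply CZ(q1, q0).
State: 1/√2|000⟩ + 1/√2|001⟩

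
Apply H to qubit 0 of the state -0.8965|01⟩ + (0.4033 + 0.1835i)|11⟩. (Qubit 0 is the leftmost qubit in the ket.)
(-0.3487 + 0.1298i)|01⟩ + (-0.9191 - 0.1298i)|11⟩

H on qubit 0 mixes each pair of kets that differ only in qubit 0: amplitudes (a, b) of (|…0…⟩, |…1…⟩) become ((a + b)/√2, (a − b)/√2). Kets absent from the input have amplitude 0.
(|01⟩, |11⟩): (a, b) = (-0.8965, (0.4033 + 0.1835i)) → ((-0.3487 + 0.1298i), (-0.9191 - 0.1298i))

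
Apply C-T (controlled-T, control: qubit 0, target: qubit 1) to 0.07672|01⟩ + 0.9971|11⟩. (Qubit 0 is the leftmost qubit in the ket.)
0.07672|01⟩ + (0.7051 + 0.7051i)|11⟩

C-T leaves the control-|0⟩ kets |00⟩, |01⟩ unchanged and applies T to qubit 1 on the control-|1⟩ pair (|10⟩, |11⟩).
T = [[1, 0], [0, (1/√2 + (1/√2)i)]].
With a = amp(|10⟩) = 0 and b = amp(|11⟩) = 0.9971:
new amp(|10⟩) = (1)·a = 0
new amp(|11⟩) = (1/√2 + (1/√2)i)·b = (0.7051 + 0.7051i)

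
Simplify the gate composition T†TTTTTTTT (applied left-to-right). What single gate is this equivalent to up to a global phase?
T†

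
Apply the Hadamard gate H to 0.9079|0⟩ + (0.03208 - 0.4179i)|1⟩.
(0.6647 - 0.2955i)|0⟩ + (0.6193 + 0.2955i)|1⟩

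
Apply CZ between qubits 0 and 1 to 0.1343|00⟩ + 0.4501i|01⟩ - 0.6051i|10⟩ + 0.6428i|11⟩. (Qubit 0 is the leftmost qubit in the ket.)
0.1343|00⟩ + 0.4501i|01⟩ - 0.6051i|10⟩ - 0.6428i|11⟩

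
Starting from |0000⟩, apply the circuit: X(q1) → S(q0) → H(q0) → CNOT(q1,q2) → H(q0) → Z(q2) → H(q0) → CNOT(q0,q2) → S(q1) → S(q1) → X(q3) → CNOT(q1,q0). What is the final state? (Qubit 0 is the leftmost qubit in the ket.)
1/√2|0101⟩ + 1/√2|1111⟩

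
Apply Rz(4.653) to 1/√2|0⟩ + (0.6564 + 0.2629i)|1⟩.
(-0.4849 - 0.5146i)|0⟩ + (-0.6415 + 0.2974i)|1⟩

Rz(4.653) = [[e^(−iθ/2), 0], [0, e^(iθ/2)]] with e^(±iθ/2) = cos(θ/2) ± i·sin(θ/2); θ = 4.653, cos(θ/2) ≈ -0.685801, sin(θ/2) ≈ 0.727789.
With a = amp(|0⟩) = 1/√2 and b = amp(|1⟩) = (0.6564 + 0.2629i):
new amp(|0⟩) = (-0.685801 - 0.727789i)·a = (-0.4849 - 0.5146i)
new amp(|1⟩) = (-0.685801 + 0.727789i)·b = (-0.6415 + 0.2974i)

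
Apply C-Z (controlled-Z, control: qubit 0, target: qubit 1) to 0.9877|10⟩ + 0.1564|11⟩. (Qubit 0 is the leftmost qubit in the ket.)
0.9877|10⟩ - 0.1564|11⟩

C-Z leaves the control-|0⟩ kets |00⟩, |01⟩ unchanged and applies Z to qubit 1 on the control-|1⟩ pair (|10⟩, |11⟩).
Z = [[1, 0], [0, -1]].
With a = amp(|10⟩) = 0.9877 and b = amp(|11⟩) = 0.1564:
new amp(|10⟩) = (1)·a = 0.9877
new amp(|11⟩) = (-1)·b = -0.1564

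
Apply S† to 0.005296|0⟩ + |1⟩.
0.005296|0⟩ - i|1⟩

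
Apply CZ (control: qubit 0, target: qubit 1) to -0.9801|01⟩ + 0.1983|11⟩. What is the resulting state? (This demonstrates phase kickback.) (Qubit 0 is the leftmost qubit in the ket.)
-0.9801|01⟩ - 0.1983|11⟩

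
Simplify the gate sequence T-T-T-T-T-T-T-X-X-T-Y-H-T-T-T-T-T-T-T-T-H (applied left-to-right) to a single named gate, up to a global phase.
Y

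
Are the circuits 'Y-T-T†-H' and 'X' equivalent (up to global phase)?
No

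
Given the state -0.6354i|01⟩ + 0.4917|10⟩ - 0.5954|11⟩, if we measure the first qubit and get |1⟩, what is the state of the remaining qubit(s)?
0.6368|0⟩ - 0.7711|1⟩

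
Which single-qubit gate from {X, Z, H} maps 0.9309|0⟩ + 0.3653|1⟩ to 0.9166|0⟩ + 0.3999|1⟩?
H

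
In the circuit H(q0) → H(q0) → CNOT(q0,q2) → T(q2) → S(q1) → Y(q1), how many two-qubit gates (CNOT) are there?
1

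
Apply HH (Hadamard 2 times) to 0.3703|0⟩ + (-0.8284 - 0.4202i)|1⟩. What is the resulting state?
0.3703|0⟩ + (-0.8284 - 0.4202i)|1⟩

H² = I, so an even number of Hadamards cancels: H^2 = I and the state is unchanged.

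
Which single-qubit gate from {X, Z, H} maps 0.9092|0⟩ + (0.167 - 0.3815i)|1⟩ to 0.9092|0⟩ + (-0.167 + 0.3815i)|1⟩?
Z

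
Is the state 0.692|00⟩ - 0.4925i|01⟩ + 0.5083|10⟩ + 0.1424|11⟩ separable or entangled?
Entangled

Writing the state as a|00⟩ + b|01⟩ + c|10⟩ + d|11⟩, it is a product state iff ad − bc = 0.
Here (a, b, c, d) = (0.692, -0.4925i, 0.5083, 0.1424): ad − bc = (0.692)(0.1424) − (-0.4925i)(0.5083) = (0.09854 + 0.2503i) ≠ 0, so the state is entangled.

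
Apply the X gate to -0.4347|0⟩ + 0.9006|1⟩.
0.9006|0⟩ - 0.4347|1⟩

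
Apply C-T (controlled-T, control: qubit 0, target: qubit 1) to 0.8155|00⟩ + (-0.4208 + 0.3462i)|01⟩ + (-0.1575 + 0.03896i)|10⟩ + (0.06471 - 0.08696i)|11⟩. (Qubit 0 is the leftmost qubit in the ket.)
0.8155|00⟩ + (-0.4208 + 0.3462i)|01⟩ + (-0.1575 + 0.03896i)|10⟩ + (0.1072 - 0.01573i)|11⟩

C-T leaves the control-|0⟩ kets |00⟩, |01⟩ unchanged and applies T to qubit 1 on the control-|1⟩ pair (|10⟩, |11⟩).
T = [[1, 0], [0, (1/√2 + (1/√2)i)]].
With a = amp(|10⟩) = (-0.1575 + 0.03896i) and b = amp(|11⟩) = (0.06471 - 0.08696i):
new amp(|10⟩) = (1)·a = (-0.1575 + 0.03896i)
new amp(|11⟩) = (1/√2 + (1/√2)i)·b = (0.1072 - 0.01573i)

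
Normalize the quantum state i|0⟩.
i|0⟩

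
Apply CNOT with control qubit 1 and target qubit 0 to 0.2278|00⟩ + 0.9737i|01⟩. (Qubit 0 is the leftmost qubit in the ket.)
0.2278|00⟩ + 0.9737i|11⟩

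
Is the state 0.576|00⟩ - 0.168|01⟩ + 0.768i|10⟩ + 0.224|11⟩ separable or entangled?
Entangled

Writing the state as a|00⟩ + b|01⟩ + c|10⟩ + d|11⟩, it is a product state iff ad − bc = 0.
Here (a, b, c, d) = (0.576, -0.168, 0.768i, 0.224): ad − bc = (0.576)(0.224) − (-0.168)(0.768i) = (0.129 + 0.129i) ≠ 0, so the state is entangled.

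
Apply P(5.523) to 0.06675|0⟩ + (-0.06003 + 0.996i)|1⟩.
0.06675|0⟩ + (0.6428 + 0.7632i)|1⟩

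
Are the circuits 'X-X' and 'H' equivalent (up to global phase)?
No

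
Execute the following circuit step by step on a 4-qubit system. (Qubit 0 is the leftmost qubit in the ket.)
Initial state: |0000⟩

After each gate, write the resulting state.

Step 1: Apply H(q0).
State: 1/√2|0000⟩ + 1/√2|1000⟩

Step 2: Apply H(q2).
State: 1/2|0000⟩ + 1/2|0010⟩ + 1/2|1000⟩ + 1/2|1010⟩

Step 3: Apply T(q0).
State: 1/2|0000⟩ + 1/2|0010⟩ + (1/√8 + (1/√8)i)|1000⟩ + (1/√8 + (1/√8)i)|1010⟩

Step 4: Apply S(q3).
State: 1/2|0000⟩ + 1/2|0010⟩ + (1/√8 + (1/√8)i)|1000⟩ + (1/√8 + (1/√8)i)|1010⟩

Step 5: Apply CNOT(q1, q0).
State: 1/2|0000⟩ + 1/2|0010⟩ + (1/√8 + (1/√8)i)|1000⟩ + (1/√8 + (1/√8)i)|1010⟩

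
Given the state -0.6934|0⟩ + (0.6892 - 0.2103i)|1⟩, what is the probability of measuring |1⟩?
0.5192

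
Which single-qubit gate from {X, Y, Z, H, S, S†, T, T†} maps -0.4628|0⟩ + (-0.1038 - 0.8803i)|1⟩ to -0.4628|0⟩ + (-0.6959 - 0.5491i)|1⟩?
T†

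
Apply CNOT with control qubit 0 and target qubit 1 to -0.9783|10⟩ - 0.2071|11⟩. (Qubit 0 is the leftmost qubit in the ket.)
-0.2071|10⟩ - 0.9783|11⟩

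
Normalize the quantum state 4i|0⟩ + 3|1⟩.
0.8i|0⟩ + 0.6|1⟩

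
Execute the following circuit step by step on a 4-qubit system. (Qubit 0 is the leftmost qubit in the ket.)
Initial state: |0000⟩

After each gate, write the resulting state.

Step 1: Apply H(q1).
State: 1/√2|0000⟩ + 1/√2|0100⟩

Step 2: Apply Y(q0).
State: (1/√2)i|1000⟩ + (1/√2)i|1100⟩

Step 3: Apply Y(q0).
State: 1/√2|0000⟩ + 1/√2|0100⟩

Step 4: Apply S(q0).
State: 1/√2|0000⟩ + 1/√2|0100⟩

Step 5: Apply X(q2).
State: 1/√2|0010⟩ + 1/√2|0110⟩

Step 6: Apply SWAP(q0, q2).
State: 1/√2|1000⟩ + 1/√2|1100⟩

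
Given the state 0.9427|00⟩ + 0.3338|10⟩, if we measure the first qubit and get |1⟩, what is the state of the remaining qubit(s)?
|0⟩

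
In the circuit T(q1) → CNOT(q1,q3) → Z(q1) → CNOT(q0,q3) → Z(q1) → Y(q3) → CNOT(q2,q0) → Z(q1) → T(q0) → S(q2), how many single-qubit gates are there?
7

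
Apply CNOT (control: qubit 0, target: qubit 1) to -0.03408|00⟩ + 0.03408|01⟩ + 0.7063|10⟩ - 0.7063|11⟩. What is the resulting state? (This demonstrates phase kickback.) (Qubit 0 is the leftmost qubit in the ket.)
-0.03408|00⟩ + 0.03408|01⟩ - 0.7063|10⟩ + 0.7063|11⟩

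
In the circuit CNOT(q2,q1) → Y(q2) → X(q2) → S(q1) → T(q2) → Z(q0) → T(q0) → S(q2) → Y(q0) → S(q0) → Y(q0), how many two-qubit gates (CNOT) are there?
1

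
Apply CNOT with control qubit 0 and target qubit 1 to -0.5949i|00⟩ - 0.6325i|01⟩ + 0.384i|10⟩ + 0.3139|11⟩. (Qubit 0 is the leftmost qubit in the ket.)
-0.5949i|00⟩ - 0.6325i|01⟩ + 0.3139|10⟩ + 0.384i|11⟩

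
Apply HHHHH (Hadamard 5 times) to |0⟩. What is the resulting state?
1/√2|0⟩ + 1/√2|1⟩

H² = I, so H^5 = H: a single Hadamard. With (a, b) = (1, 0), H gives ((a + b)/√2, (a − b)/√2) = (1/√2, 1/√2).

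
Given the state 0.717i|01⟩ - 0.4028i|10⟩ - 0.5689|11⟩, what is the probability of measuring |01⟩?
0.5141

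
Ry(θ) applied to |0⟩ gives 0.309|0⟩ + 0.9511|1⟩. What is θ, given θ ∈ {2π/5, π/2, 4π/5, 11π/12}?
4π/5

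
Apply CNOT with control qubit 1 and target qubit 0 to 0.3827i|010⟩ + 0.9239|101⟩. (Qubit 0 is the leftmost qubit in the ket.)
0.9239|101⟩ + 0.3827i|110⟩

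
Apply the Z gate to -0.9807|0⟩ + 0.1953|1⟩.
-0.9807|0⟩ - 0.1953|1⟩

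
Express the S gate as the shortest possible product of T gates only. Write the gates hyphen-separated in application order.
T-T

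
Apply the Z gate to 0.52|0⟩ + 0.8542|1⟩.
0.52|0⟩ - 0.8542|1⟩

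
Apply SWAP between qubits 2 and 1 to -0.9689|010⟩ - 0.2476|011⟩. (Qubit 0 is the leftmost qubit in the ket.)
-0.9689|001⟩ - 0.2476|011⟩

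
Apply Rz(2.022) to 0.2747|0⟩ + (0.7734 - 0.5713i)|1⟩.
(0.1459 - 0.2328i)|0⟩ + (0.8948 + 0.352i)|1⟩

Rz(2.022) = [[e^(−iθ/2), 0], [0, e^(iθ/2)]] with e^(±iθ/2) = cos(θ/2) ± i·sin(θ/2); θ = 2.022, cos(θ/2) ≈ 0.531014, sin(θ/2) ≈ 0.847363.
With a = amp(|0⟩) = 0.2747 and b = amp(|1⟩) = (0.7734 - 0.5713i):
new amp(|0⟩) = (0.531014 - 0.847363i)·a = (0.1459 - 0.2328i)
new amp(|1⟩) = (0.531014 + 0.847363i)·b = (0.8948 + 0.352i)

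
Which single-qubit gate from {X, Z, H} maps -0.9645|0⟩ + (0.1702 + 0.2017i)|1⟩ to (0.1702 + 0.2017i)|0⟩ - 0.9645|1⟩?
X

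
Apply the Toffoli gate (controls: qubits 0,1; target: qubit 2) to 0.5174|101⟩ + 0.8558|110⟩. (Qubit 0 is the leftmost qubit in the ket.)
0.5174|101⟩ + 0.8558|111⟩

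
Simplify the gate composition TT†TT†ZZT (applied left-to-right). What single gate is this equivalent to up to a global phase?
T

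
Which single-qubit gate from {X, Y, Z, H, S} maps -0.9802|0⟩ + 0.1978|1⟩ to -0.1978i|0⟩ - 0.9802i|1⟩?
Y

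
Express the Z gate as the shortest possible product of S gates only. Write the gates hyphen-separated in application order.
S-S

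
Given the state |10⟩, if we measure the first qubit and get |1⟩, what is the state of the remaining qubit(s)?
|0⟩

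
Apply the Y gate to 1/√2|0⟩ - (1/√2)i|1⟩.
-1/√2|0⟩ + (1/√2)i|1⟩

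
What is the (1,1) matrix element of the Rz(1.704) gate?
(0.6585 + 0.7526i)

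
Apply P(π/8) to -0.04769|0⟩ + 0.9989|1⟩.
-0.04769|0⟩ + (0.9229 + 0.3823i)|1⟩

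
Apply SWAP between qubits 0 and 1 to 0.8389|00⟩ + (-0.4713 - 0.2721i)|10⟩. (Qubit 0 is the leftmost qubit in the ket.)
0.8389|00⟩ + (-0.4713 - 0.2721i)|01⟩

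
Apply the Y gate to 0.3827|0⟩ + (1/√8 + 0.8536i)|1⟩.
(0.8536 - (1/√8)i)|0⟩ + 0.3827i|1⟩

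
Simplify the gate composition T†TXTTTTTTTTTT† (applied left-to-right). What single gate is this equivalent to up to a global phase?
X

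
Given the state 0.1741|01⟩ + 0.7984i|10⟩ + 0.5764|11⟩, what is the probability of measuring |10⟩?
0.6374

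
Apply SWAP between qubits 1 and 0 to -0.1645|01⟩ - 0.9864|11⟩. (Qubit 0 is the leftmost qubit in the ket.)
-0.1645|10⟩ - 0.9864|11⟩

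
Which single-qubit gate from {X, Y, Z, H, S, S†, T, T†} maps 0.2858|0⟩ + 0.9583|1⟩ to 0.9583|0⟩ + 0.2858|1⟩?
X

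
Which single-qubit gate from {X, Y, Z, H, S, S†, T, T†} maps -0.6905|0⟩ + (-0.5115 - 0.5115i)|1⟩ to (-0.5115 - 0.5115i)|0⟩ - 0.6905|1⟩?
X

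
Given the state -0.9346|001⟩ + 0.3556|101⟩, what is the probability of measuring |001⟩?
0.8735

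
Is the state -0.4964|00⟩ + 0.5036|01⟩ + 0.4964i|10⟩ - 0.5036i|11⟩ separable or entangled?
Separable

Writing the state as a|00⟩ + b|01⟩ + c|10⟩ + d|11⟩, it is a product state iff ad − bc = 0.
Here (a, b, c, d) = (-0.4964, 0.5036, 0.4964i, -0.5036i): ad − bc = (-0.4964)(-0.5036i) − (0.5036)(0.4964i) = 0, so the state is separable.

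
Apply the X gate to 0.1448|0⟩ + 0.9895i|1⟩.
0.9895i|0⟩ + 0.1448|1⟩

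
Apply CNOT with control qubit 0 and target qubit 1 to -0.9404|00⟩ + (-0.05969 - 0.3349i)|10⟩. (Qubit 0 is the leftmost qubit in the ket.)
-0.9404|00⟩ + (-0.05969 - 0.3349i)|11⟩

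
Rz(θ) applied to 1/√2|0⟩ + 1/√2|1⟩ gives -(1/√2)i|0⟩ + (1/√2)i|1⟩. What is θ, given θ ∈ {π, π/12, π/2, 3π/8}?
π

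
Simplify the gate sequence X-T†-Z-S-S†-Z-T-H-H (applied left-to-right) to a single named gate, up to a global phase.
X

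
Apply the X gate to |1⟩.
|0⟩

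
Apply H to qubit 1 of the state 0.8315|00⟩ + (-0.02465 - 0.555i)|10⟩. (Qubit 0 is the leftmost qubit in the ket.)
0.588|00⟩ + 0.588|01⟩ + (-0.01743 - 0.3924i)|10⟩ + (-0.01743 - 0.3924i)|11⟩

H on qubit 1 mixes each pair of kets that differ only in qubit 1: amplitudes (a, b) of (|…0…⟩, |…1…⟩) become ((a + b)/√2, (a − b)/√2). Kets absent from the input have amplitude 0.
(|00⟩, |01⟩): (a, b) = (0.8315, 0) → (0.588, 0.588)
(|10⟩, |11⟩): (a, b) = ((-0.02465 - 0.555i), 0) → ((-0.01743 - 0.3924i), (-0.01743 - 0.3924i))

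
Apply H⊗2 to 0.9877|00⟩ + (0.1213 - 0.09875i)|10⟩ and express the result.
(0.5545 - 0.04938i)|00⟩ + (0.5545 - 0.04938i)|01⟩ + (0.4332 + 0.04938i)|10⟩ + (0.4332 + 0.04938i)|11⟩

H⊗2 gives amp(|y⟩) = (1/2) Σ_x (−1)^(x·y) amp(|x⟩), where x·y is the number of positions in which both x and y have a 1.
|00⟩: (0.9877 + (0.1213 - 0.09875i))/2 = (0.5545 - 0.04938i)
|01⟩: (0.9877 + (0.1213 - 0.09875i))/2 = (0.5545 - 0.04938i)
|10⟩: (0.9877 - (0.1213 - 0.09875i))/2 = (0.4332 + 0.04938i)
|11⟩: (0.9877 - (0.1213 - 0.09875i))/2 = (0.4332 + 0.04938i)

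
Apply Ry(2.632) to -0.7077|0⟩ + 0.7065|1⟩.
-0.8621|0⟩ - 0.5068|1⟩

Ry(2.632) = [[cos(θ/2), −sin(θ/2)], [sin(θ/2), cos(θ/2)]]; θ = 2.632, cos(θ/2) ≈ 0.252048, sin(θ/2) ≈ 0.967715.
With a = amp(|0⟩) = -0.7077 and b = amp(|1⟩) = 0.7065:
new amp(|0⟩) = (0.252048)·a + (-0.967715)·b = -0.8621
new amp(|1⟩) = (0.967715)·a + (0.252048)·b = -0.5068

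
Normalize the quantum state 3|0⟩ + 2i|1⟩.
0.8321|0⟩ + 0.5547i|1⟩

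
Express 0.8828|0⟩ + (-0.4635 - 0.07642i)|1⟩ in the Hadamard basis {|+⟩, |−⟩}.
(0.2965 - 0.05404i)|+⟩ + (0.952 + 0.05404i)|−⟩

With |ψ⟩ = α|0⟩ + β|1⟩, the Hadamard-basis coefficients are ⟨+|ψ⟩ = (α + β)/√2 and ⟨−|ψ⟩ = (α − β)/√2.
Here α = 0.8828, β = (-0.4635 - 0.07642i): (α + β)/√2 = (0.2965 - 0.05404i), (α − β)/√2 = (0.952 + 0.05404i).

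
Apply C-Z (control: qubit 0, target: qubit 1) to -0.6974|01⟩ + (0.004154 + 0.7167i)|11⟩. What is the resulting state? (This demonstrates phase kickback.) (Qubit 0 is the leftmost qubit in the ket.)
-0.6974|01⟩ + (-0.004154 - 0.7167i)|11⟩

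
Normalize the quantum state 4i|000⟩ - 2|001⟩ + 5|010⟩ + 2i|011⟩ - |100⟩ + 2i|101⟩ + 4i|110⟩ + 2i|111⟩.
0.465i|000⟩ - 0.2325|001⟩ + 0.5812|010⟩ + 0.2325i|011⟩ - 0.1162|100⟩ + 0.2325i|101⟩ + 0.465i|110⟩ + 0.2325i|111⟩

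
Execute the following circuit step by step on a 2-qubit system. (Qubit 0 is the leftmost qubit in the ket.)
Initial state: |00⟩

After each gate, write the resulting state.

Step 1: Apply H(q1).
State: 1/√2|00⟩ + 1/√2|01⟩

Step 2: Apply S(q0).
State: 1/√2|00⟩ + 1/√2|01⟩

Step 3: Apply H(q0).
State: 1/2|00⟩ + 1/2|01⟩ + 1/2|10⟩ + 1/2|11⟩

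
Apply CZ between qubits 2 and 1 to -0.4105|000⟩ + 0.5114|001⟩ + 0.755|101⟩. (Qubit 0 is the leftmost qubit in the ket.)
-0.4105|000⟩ + 0.5114|001⟩ + 0.755|101⟩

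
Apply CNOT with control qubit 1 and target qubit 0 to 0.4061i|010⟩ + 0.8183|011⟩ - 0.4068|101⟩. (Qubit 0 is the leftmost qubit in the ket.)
-0.4068|101⟩ + 0.4061i|110⟩ + 0.8183|111⟩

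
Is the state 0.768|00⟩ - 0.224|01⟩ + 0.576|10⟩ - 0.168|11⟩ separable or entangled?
Separable

Writing the state as a|00⟩ + b|01⟩ + c|10⟩ + d|11⟩, it is a product state iff ad − bc = 0.
Here (a, b, c, d) = (0.768, -0.224, 0.576, -0.168): ad − bc = (0.768)(-0.168) − (-0.224)(0.576) = 0, so the state is separable.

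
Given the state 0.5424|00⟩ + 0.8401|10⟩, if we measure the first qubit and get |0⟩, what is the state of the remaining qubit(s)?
|0⟩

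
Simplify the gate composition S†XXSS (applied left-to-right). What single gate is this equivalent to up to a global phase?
S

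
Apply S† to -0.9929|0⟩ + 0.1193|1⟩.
-0.9929|0⟩ - 0.1193i|1⟩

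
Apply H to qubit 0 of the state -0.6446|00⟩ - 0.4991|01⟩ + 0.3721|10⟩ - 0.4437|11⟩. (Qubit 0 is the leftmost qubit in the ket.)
-0.1927|00⟩ - 0.6667|01⟩ - 0.7189|10⟩ - 0.03917|11⟩

H on qubit 0 mixes each pair of kets that differ only in qubit 0: amplitudes (a, b) of (|…0…⟩, |…1…⟩) become ((a + b)/√2, (a − b)/√2). Kets absent from the input have amplitude 0.
(|00⟩, |10⟩): (a, b) = (-0.6446, 0.3721) → (-0.1927, -0.7189)
(|01⟩, |11⟩): (a, b) = (-0.4991, -0.4437) → (-0.6667, -0.03917)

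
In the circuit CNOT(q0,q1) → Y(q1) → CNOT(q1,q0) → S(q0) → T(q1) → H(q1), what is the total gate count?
6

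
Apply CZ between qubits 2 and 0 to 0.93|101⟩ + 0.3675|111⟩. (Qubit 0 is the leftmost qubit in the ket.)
-0.93|101⟩ - 0.3675|111⟩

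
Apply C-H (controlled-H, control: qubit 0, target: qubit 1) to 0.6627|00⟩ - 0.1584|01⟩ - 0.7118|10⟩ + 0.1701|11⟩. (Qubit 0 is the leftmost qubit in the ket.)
0.6627|00⟩ - 0.1584|01⟩ - 0.383|10⟩ - 0.6236|11⟩

C-H leaves the control-|0⟩ kets |00⟩, |01⟩ unchanged and applies H to qubit 1 on the control-|1⟩ pair (|10⟩, |11⟩).
H = [[1/√2, 1/√2], [1/√2, -1/√2]].
With a = amp(|10⟩) = -0.7118 and b = amp(|11⟩) = 0.1701:
new amp(|10⟩) = (1/√2)·a + (1/√2)·b = -0.383
new amp(|11⟩) = (1/√2)·a + (-1/√2)·b = -0.6236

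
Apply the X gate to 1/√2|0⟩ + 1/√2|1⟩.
1/√2|0⟩ + 1/√2|1⟩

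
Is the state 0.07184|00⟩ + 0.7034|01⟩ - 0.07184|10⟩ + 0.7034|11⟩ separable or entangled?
Entangled

Writing the state as a|00⟩ + b|01⟩ + c|10⟩ + d|11⟩, it is a product state iff ad − bc = 0.
Here (a, b, c, d) = (0.07184, 0.7034, -0.07184, 0.7034): ad − bc = (0.07184)(0.7034) − (0.7034)(-0.07184) = 0.1011 ≠ 0, so the state is entangled.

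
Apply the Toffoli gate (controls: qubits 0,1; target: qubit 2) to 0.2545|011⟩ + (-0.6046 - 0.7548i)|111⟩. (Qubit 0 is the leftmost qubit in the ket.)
0.2545|011⟩ + (-0.6046 - 0.7548i)|110⟩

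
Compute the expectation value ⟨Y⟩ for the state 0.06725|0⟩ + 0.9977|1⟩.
0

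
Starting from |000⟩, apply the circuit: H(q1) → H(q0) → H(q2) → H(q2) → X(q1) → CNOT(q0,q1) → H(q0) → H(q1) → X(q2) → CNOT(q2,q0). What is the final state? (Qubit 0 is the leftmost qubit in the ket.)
|101⟩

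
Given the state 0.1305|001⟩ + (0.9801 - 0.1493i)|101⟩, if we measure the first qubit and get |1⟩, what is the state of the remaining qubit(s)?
(0.9886 - 0.1506i)|01⟩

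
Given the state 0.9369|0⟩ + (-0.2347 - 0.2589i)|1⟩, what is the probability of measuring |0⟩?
0.8778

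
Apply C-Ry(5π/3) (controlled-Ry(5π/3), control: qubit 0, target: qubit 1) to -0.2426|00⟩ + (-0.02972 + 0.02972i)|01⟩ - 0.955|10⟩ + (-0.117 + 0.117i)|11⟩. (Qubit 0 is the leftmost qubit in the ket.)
-0.2426|00⟩ + (-0.02972 + 0.02972i)|01⟩ + (0.8856 - 0.0585i)|10⟩ + (-0.3762 - 0.1013i)|11⟩

C-Ry(5π/3) leaves the control-|0⟩ kets |00⟩, |01⟩ unchanged and applies Ry(5π/3) to qubit 1 on the control-|1⟩ pair (|10⟩, |11⟩).
Ry(5π/3) = [[cos(θ/2), −sin(θ/2)], [sin(θ/2), cos(θ/2)]]; θ = 5π/3, cos(θ/2) ≈ -0.866025, sin(θ/2) ≈ 0.5.
With a = amp(|10⟩) = -0.955 and b = amp(|11⟩) = (-0.117 + 0.117i):
new amp(|10⟩) = (-0.866025)·a + (-0.5)·b = (0.8856 - 0.0585i)
new amp(|11⟩) = (0.5)·a + (-0.866025)·b = (-0.3762 - 0.1013i)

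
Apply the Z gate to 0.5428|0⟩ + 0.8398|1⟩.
0.5428|0⟩ - 0.8398|1⟩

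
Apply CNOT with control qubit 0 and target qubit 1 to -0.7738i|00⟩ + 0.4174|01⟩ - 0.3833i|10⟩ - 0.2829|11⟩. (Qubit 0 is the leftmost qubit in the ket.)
-0.7738i|00⟩ + 0.4174|01⟩ - 0.2829|10⟩ - 0.3833i|11⟩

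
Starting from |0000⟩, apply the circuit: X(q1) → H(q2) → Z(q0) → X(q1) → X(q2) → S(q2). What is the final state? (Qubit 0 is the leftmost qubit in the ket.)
1/√2|0000⟩ + (1/√2)i|0010⟩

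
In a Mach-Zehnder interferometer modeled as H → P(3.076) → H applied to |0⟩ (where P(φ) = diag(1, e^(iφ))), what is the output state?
(0.001075 + 0.03277i)|0⟩ + (0.9989 - 0.03277i)|1⟩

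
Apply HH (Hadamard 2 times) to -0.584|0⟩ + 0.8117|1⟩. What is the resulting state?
-0.584|0⟩ + 0.8117|1⟩

H² = I, so an even number of Hadamards cancels: H^2 = I and the state is unchanged.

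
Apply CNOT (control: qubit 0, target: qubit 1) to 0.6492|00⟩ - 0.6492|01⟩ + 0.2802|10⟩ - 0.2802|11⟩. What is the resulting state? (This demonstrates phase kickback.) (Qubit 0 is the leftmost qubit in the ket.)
0.6492|00⟩ - 0.6492|01⟩ - 0.2802|10⟩ + 0.2802|11⟩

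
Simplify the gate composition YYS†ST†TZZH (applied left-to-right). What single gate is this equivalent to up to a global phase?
H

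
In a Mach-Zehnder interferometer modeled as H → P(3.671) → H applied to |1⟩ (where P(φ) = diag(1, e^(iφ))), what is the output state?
(0.9316 + 0.2525i)|0⟩ + (0.06845 - 0.2525i)|1⟩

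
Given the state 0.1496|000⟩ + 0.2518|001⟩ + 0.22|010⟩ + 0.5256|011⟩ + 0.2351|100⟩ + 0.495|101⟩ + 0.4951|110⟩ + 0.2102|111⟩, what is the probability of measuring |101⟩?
0.245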